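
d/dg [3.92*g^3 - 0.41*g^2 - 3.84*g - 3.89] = 11.76*g^2 - 0.82*g - 3.84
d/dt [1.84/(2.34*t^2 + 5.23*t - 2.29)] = (-8.6112*t - 9.6232)/(2.34*t^2 + 5.23*t - 2.29)^2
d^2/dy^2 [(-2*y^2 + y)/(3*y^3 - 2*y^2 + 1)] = 2*(-18*y^6 + 27*y^5 - 18*y^4 + 46*y^3 - 30*y^2 + 6*y - 2)/(27*y^9 - 54*y^8 + 36*y^7 + 19*y^6 - 36*y^5 + 12*y^4 + 9*y^3 - 6*y^2 + 1)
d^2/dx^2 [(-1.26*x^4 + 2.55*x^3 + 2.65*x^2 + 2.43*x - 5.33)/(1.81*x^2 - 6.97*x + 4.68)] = (-8.25577199999999*x^6 + 95.374692*x^5 - 431.310852*x^4 + 944.957702*x^3 - 1069.699566*x^2 + 615.052542*x - 152.95969)/(5.929741*x^6 - 68.503251*x^5 + 309.790731*x^4 - 692.857729*x^3 + 801.005868*x^2 - 457.979184*x + 102.503232)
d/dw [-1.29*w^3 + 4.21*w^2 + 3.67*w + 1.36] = -3.87*w^2 + 8.42*w + 3.67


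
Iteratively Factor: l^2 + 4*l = (l + 4)*(l)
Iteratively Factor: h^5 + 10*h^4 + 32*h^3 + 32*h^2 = (h + 2)*(h^4 + 8*h^3 + 16*h^2) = (h + 2)*(h + 4)*(h^3 + 4*h^2) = h*(h + 2)*(h + 4)*(h^2 + 4*h) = h*(h + 2)*(h + 4)^2*(h)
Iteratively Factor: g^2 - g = (g - 1)*(g)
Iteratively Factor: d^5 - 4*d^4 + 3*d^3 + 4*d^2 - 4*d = (d + 1)*(d^4 - 5*d^3 + 8*d^2 - 4*d) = (d - 2)*(d + 1)*(d^3 - 3*d^2 + 2*d) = (d - 2)*(d - 1)*(d + 1)*(d^2 - 2*d) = d*(d - 2)*(d - 1)*(d + 1)*(d - 2)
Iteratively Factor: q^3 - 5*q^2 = (q)*(q^2 - 5*q) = q*(q - 5)*(q)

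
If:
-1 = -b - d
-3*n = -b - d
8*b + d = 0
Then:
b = -1/7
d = 8/7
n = 1/3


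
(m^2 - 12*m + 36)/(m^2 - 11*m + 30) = (m - 6)/(m - 5)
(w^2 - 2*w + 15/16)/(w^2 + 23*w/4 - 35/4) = (w - 3/4)/(w + 7)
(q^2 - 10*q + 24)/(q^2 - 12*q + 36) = (q - 4)/(q - 6)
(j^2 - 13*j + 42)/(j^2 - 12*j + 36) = (j - 7)/(j - 6)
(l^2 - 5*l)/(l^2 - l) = (l - 5)/(l - 1)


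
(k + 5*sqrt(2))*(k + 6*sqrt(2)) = k^2 + 11*sqrt(2)*k + 60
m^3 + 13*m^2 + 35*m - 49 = (m - 1)*(m + 7)^2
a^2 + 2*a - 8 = (a - 2)*(a + 4)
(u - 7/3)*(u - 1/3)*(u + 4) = u^3 + 4*u^2/3 - 89*u/9 + 28/9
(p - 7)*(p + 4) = p^2 - 3*p - 28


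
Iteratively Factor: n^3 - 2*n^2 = (n - 2)*(n^2) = n*(n - 2)*(n)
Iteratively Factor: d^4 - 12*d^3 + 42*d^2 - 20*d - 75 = (d - 3)*(d^3 - 9*d^2 + 15*d + 25) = (d - 5)*(d - 3)*(d^2 - 4*d - 5) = (d - 5)*(d - 3)*(d + 1)*(d - 5)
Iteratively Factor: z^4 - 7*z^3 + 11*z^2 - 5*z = (z - 1)*(z^3 - 6*z^2 + 5*z) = z*(z - 1)*(z^2 - 6*z + 5) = z*(z - 1)^2*(z - 5)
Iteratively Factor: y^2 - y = (y - 1)*(y)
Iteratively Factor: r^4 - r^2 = (r)*(r^3 - r) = r*(r - 1)*(r^2 + r) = r^2*(r - 1)*(r + 1)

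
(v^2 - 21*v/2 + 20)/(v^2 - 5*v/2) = (v - 8)/v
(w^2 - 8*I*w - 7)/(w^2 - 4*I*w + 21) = (w - I)/(w + 3*I)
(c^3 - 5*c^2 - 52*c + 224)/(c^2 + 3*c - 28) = c - 8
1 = 1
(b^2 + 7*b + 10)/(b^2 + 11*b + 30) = (b + 2)/(b + 6)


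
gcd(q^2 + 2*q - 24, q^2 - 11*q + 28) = q - 4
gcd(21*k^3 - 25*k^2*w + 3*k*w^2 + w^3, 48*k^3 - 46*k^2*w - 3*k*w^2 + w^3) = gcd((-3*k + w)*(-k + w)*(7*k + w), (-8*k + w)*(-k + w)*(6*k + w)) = -k + w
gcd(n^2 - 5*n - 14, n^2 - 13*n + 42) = n - 7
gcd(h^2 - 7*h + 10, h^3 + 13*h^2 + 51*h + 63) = 1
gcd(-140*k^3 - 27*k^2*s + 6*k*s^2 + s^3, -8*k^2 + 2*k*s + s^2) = 4*k + s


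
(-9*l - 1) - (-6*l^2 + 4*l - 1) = 6*l^2 - 13*l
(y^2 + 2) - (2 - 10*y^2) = 11*y^2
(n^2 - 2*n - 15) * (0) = 0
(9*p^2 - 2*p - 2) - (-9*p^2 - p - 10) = 18*p^2 - p + 8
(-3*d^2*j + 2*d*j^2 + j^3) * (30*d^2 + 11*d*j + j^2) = -90*d^4*j + 27*d^3*j^2 + 49*d^2*j^3 + 13*d*j^4 + j^5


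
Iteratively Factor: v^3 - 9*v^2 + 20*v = (v - 4)*(v^2 - 5*v) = (v - 5)*(v - 4)*(v)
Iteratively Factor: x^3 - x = (x)*(x^2 - 1) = x*(x - 1)*(x + 1)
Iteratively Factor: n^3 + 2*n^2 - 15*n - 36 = (n - 4)*(n^2 + 6*n + 9) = (n - 4)*(n + 3)*(n + 3)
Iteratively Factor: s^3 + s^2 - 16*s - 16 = (s - 4)*(s^2 + 5*s + 4) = (s - 4)*(s + 1)*(s + 4)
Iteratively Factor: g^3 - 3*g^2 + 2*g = (g)*(g^2 - 3*g + 2) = g*(g - 1)*(g - 2)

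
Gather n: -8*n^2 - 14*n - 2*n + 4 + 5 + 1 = -8*n^2 - 16*n + 10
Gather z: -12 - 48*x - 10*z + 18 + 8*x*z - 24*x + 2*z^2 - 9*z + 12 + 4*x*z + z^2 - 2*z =-72*x + 3*z^2 + z*(12*x - 21) + 18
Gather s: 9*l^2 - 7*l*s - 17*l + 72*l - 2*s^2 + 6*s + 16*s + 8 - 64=9*l^2 + 55*l - 2*s^2 + s*(22 - 7*l) - 56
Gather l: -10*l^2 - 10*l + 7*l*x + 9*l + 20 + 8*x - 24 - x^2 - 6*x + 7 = -10*l^2 + l*(7*x - 1) - x^2 + 2*x + 3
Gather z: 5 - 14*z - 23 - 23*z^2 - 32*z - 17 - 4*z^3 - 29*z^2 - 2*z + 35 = -4*z^3 - 52*z^2 - 48*z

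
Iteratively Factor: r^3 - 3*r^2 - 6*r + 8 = (r + 2)*(r^2 - 5*r + 4) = (r - 1)*(r + 2)*(r - 4)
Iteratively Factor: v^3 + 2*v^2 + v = (v)*(v^2 + 2*v + 1) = v*(v + 1)*(v + 1)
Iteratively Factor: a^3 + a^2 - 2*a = (a - 1)*(a^2 + 2*a) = (a - 1)*(a + 2)*(a)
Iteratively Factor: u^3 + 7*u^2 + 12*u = (u)*(u^2 + 7*u + 12) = u*(u + 4)*(u + 3)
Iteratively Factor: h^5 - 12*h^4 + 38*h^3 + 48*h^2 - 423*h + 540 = (h - 4)*(h^4 - 8*h^3 + 6*h^2 + 72*h - 135) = (h - 5)*(h - 4)*(h^3 - 3*h^2 - 9*h + 27) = (h - 5)*(h - 4)*(h + 3)*(h^2 - 6*h + 9) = (h - 5)*(h - 4)*(h - 3)*(h + 3)*(h - 3)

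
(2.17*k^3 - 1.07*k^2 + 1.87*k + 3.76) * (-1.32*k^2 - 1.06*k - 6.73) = -2.8644*k^5 - 0.8878*k^4 - 15.9383*k^3 + 0.255700000000002*k^2 - 16.5707*k - 25.3048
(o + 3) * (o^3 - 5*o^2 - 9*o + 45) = o^4 - 2*o^3 - 24*o^2 + 18*o + 135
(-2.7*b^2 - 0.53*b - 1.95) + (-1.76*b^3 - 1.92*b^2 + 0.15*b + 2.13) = -1.76*b^3 - 4.62*b^2 - 0.38*b + 0.18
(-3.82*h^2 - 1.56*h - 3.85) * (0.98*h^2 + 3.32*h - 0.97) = -3.7436*h^4 - 14.2112*h^3 - 5.2468*h^2 - 11.2688*h + 3.7345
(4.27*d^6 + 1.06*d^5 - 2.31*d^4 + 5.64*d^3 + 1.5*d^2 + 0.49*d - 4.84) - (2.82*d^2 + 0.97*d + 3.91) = 4.27*d^6 + 1.06*d^5 - 2.31*d^4 + 5.64*d^3 - 1.32*d^2 - 0.48*d - 8.75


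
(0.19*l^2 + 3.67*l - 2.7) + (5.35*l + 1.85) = 0.19*l^2 + 9.02*l - 0.85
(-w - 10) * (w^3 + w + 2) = -w^4 - 10*w^3 - w^2 - 12*w - 20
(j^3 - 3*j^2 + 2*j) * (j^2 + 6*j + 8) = j^5 + 3*j^4 - 8*j^3 - 12*j^2 + 16*j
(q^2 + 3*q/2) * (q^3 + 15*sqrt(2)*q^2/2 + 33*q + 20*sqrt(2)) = q^5 + 3*q^4/2 + 15*sqrt(2)*q^4/2 + 45*sqrt(2)*q^3/4 + 33*q^3 + 20*sqrt(2)*q^2 + 99*q^2/2 + 30*sqrt(2)*q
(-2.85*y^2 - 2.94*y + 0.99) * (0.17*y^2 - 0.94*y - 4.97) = -0.4845*y^4 + 2.1792*y^3 + 17.0964*y^2 + 13.6812*y - 4.9203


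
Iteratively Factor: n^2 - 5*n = (n - 5)*(n)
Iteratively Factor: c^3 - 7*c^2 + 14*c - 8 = (c - 2)*(c^2 - 5*c + 4) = (c - 4)*(c - 2)*(c - 1)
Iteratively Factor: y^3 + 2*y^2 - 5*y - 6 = (y + 3)*(y^2 - y - 2) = (y + 1)*(y + 3)*(y - 2)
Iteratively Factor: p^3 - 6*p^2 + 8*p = (p - 2)*(p^2 - 4*p) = p*(p - 2)*(p - 4)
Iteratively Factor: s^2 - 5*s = (s)*(s - 5)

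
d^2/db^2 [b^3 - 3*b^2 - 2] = 6*b - 6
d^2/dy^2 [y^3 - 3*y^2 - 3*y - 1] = 6*y - 6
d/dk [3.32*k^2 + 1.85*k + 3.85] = 6.64*k + 1.85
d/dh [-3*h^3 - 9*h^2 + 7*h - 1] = -9*h^2 - 18*h + 7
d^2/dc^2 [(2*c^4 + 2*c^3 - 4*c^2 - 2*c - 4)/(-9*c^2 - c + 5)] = 12*(-27*c^6 - 9*c^5 + 44*c^4 + 19*c^3 + 207*c^2 + 38*c + 49)/(729*c^6 + 243*c^5 - 1188*c^4 - 269*c^3 + 660*c^2 + 75*c - 125)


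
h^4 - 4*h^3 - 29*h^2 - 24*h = h*(h - 8)*(h + 1)*(h + 3)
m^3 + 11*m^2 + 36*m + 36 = (m + 2)*(m + 3)*(m + 6)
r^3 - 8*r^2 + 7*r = r*(r - 7)*(r - 1)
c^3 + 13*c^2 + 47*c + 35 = (c + 1)*(c + 5)*(c + 7)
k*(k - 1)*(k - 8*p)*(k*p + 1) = k^4*p - 8*k^3*p^2 - k^3*p + k^3 + 8*k^2*p^2 - 8*k^2*p - k^2 + 8*k*p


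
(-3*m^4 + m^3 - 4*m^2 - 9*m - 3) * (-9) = 27*m^4 - 9*m^3 + 36*m^2 + 81*m + 27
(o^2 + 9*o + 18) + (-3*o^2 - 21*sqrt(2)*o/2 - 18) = -2*o^2 - 21*sqrt(2)*o/2 + 9*o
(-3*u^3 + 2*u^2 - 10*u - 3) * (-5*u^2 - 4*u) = 15*u^5 + 2*u^4 + 42*u^3 + 55*u^2 + 12*u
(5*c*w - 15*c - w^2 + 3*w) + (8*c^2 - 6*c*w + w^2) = 8*c^2 - c*w - 15*c + 3*w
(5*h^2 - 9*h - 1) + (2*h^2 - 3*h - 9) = 7*h^2 - 12*h - 10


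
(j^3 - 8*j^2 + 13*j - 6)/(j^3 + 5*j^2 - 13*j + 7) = (j - 6)/(j + 7)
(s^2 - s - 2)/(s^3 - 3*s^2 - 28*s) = (-s^2 + s + 2)/(s*(-s^2 + 3*s + 28))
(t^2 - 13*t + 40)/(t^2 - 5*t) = (t - 8)/t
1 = 1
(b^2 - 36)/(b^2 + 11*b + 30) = (b - 6)/(b + 5)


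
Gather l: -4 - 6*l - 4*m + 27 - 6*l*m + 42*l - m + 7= l*(36 - 6*m) - 5*m + 30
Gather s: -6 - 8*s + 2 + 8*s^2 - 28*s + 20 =8*s^2 - 36*s + 16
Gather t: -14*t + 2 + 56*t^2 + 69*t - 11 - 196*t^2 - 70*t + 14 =-140*t^2 - 15*t + 5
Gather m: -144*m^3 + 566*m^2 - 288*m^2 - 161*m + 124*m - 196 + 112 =-144*m^3 + 278*m^2 - 37*m - 84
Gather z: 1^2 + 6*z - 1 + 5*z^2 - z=5*z^2 + 5*z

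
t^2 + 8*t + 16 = (t + 4)^2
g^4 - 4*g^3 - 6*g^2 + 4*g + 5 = (g - 5)*(g - 1)*(g + 1)^2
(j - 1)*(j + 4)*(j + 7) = j^3 + 10*j^2 + 17*j - 28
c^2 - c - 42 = (c - 7)*(c + 6)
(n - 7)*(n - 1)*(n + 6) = n^3 - 2*n^2 - 41*n + 42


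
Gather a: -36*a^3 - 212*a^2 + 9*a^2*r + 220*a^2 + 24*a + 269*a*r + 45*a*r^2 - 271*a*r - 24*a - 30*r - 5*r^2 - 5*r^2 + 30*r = -36*a^3 + a^2*(9*r + 8) + a*(45*r^2 - 2*r) - 10*r^2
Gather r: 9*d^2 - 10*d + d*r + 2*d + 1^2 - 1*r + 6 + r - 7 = 9*d^2 + d*r - 8*d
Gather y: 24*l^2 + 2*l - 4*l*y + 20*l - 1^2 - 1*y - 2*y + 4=24*l^2 + 22*l + y*(-4*l - 3) + 3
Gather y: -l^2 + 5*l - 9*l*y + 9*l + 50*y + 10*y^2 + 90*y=-l^2 + 14*l + 10*y^2 + y*(140 - 9*l)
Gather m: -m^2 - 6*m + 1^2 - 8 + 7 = -m^2 - 6*m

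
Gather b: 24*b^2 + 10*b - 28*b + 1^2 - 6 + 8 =24*b^2 - 18*b + 3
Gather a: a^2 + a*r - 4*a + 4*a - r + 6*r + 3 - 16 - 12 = a^2 + a*r + 5*r - 25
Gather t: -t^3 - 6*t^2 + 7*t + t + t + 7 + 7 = -t^3 - 6*t^2 + 9*t + 14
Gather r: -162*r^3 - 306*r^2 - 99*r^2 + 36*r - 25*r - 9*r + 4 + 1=-162*r^3 - 405*r^2 + 2*r + 5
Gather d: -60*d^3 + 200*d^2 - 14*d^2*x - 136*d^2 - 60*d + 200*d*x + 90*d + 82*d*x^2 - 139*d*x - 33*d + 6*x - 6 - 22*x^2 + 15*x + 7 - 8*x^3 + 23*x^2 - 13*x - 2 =-60*d^3 + d^2*(64 - 14*x) + d*(82*x^2 + 61*x - 3) - 8*x^3 + x^2 + 8*x - 1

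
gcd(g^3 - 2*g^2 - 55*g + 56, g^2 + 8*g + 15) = 1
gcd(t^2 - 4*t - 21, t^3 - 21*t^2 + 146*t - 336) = t - 7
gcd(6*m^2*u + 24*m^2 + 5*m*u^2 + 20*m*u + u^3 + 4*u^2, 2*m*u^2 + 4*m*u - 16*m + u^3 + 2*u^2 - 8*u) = 2*m*u + 8*m + u^2 + 4*u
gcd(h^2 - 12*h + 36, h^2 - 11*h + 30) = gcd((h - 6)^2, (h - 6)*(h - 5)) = h - 6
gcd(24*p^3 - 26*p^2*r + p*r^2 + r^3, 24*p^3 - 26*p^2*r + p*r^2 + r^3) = 24*p^3 - 26*p^2*r + p*r^2 + r^3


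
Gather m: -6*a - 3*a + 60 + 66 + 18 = 144 - 9*a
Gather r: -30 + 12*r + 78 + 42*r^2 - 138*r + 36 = 42*r^2 - 126*r + 84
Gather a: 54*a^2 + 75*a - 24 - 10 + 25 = 54*a^2 + 75*a - 9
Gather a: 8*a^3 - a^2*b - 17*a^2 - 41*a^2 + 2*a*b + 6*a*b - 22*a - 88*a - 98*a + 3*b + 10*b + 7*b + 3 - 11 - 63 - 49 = 8*a^3 + a^2*(-b - 58) + a*(8*b - 208) + 20*b - 120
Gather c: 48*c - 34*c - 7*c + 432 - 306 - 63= 7*c + 63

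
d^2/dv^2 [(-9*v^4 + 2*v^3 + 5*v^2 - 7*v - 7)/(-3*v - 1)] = 2*(243*v^4 + 198*v^3 + 36*v^2 - 6*v + 37)/(27*v^3 + 27*v^2 + 9*v + 1)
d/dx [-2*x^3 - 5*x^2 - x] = -6*x^2 - 10*x - 1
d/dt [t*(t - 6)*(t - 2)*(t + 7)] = 4*t^3 - 3*t^2 - 88*t + 84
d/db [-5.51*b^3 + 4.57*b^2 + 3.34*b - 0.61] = -16.53*b^2 + 9.14*b + 3.34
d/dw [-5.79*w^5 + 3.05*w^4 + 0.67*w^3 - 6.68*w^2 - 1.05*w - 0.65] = -28.95*w^4 + 12.2*w^3 + 2.01*w^2 - 13.36*w - 1.05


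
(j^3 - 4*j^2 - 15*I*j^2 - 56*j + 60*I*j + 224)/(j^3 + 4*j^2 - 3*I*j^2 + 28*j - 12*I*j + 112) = (j^2 + j*(-4 - 8*I) + 32*I)/(j^2 + j*(4 + 4*I) + 16*I)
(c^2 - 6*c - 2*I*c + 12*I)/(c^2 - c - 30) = (c - 2*I)/(c + 5)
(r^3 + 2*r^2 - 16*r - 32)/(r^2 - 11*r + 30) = (r^3 + 2*r^2 - 16*r - 32)/(r^2 - 11*r + 30)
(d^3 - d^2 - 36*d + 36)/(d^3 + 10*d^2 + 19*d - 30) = (d - 6)/(d + 5)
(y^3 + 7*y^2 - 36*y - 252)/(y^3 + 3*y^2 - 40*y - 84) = (y + 6)/(y + 2)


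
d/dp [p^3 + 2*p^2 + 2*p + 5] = 3*p^2 + 4*p + 2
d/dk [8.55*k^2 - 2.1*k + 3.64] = 17.1*k - 2.1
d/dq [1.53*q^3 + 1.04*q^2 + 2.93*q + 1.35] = 4.59*q^2 + 2.08*q + 2.93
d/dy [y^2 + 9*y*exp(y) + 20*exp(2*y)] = 9*y*exp(y) + 2*y + 40*exp(2*y) + 9*exp(y)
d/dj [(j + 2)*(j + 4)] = 2*j + 6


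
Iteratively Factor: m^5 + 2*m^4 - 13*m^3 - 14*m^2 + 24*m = (m - 3)*(m^4 + 5*m^3 + 2*m^2 - 8*m) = (m - 3)*(m - 1)*(m^3 + 6*m^2 + 8*m) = (m - 3)*(m - 1)*(m + 2)*(m^2 + 4*m) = m*(m - 3)*(m - 1)*(m + 2)*(m + 4)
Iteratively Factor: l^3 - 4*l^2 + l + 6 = (l + 1)*(l^2 - 5*l + 6) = (l - 2)*(l + 1)*(l - 3)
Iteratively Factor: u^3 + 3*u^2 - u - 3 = (u + 3)*(u^2 - 1) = (u + 1)*(u + 3)*(u - 1)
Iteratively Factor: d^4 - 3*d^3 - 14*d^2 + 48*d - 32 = (d - 4)*(d^3 + d^2 - 10*d + 8) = (d - 4)*(d - 2)*(d^2 + 3*d - 4) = (d - 4)*(d - 2)*(d - 1)*(d + 4)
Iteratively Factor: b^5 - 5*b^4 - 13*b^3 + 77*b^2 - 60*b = (b)*(b^4 - 5*b^3 - 13*b^2 + 77*b - 60) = b*(b + 4)*(b^3 - 9*b^2 + 23*b - 15) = b*(b - 5)*(b + 4)*(b^2 - 4*b + 3) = b*(b - 5)*(b - 1)*(b + 4)*(b - 3)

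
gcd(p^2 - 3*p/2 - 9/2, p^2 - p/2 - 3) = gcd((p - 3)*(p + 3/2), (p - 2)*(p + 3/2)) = p + 3/2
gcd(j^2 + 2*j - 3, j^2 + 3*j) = j + 3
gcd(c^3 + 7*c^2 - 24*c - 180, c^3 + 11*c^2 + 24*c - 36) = c^2 + 12*c + 36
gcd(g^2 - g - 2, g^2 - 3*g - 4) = g + 1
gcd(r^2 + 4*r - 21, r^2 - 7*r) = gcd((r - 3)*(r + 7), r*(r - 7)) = 1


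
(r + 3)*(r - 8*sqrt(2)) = r^2 - 8*sqrt(2)*r + 3*r - 24*sqrt(2)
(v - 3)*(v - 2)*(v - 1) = v^3 - 6*v^2 + 11*v - 6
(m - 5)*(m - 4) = m^2 - 9*m + 20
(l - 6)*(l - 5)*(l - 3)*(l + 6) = l^4 - 8*l^3 - 21*l^2 + 288*l - 540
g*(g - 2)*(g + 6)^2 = g^4 + 10*g^3 + 12*g^2 - 72*g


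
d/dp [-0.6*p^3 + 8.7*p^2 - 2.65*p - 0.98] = -1.8*p^2 + 17.4*p - 2.65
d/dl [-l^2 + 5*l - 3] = 5 - 2*l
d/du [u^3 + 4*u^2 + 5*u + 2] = 3*u^2 + 8*u + 5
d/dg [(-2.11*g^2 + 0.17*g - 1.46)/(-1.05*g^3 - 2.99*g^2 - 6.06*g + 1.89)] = (-2.2155*g^4 + 0.357000000000001*g^3 + 8.6959*g^2 - 16.7066*g - 8.5263)/(1.1025*g^6 + 6.279*g^5 + 21.6661*g^4 + 32.2698*g^3 + 25.4214*g^2 - 22.9068*g + 3.5721)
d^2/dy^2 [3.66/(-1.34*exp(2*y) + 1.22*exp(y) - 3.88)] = (-3.66*(2.68*exp(y) - 1.22)*(5.36*exp(y) - 2.44)*exp(y) + (19.6176*exp(y) - 4.4652)*(1.34*exp(2*y) - 1.22*exp(y) + 3.88))*exp(y)/(1.34*exp(2*y) - 1.22*exp(y) + 3.88)^3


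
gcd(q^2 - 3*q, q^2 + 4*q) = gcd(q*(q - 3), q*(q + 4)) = q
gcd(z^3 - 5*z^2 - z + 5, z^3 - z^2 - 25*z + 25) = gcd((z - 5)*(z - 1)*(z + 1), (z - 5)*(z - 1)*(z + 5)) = z^2 - 6*z + 5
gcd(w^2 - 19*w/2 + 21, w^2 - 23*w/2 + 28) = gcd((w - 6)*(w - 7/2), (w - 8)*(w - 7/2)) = w - 7/2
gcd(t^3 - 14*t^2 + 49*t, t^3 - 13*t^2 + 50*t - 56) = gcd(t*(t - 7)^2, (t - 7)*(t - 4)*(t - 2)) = t - 7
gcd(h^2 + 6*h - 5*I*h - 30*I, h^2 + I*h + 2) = 1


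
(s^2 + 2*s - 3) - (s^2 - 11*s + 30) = 13*s - 33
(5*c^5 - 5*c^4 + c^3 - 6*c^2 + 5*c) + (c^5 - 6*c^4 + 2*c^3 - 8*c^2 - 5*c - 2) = 6*c^5 - 11*c^4 + 3*c^3 - 14*c^2 - 2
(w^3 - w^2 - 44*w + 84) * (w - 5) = w^4 - 6*w^3 - 39*w^2 + 304*w - 420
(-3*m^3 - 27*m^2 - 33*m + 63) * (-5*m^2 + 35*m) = 15*m^5 + 30*m^4 - 780*m^3 - 1470*m^2 + 2205*m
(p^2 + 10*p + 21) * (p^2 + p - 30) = p^4 + 11*p^3 + p^2 - 279*p - 630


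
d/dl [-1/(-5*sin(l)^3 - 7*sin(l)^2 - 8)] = -(15*sin(l) + 14)*sin(l)*cos(l)/(5*sin(l)^3 + 7*sin(l)^2 + 8)^2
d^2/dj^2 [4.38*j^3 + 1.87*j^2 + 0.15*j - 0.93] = 26.28*j + 3.74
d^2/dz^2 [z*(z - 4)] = 2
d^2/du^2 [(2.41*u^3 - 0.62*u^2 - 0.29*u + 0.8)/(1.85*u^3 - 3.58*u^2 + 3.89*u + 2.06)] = (27.67896*u^6 - 110.01654*u^5 - 39.06312*u^4 + 36.2603079999999*u^3 + 197.763708*u^2 - 36.608256*u + 35.396748)/(6.331625*u^9 - 36.75765*u^8 + 111.071595*u^7 - 179.312482*u^6 + 151.690263*u^5 + 5.63533799999996*u^4 - 89.711983*u^3 + 47.940114*u^2 + 49.522812*u + 8.741816)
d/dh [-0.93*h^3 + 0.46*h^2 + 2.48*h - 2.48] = -2.79*h^2 + 0.92*h + 2.48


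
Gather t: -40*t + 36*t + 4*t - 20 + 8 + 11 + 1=0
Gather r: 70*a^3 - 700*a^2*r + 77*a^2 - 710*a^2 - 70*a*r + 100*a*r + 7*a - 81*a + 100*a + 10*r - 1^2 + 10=70*a^3 - 633*a^2 + 26*a + r*(-700*a^2 + 30*a + 10) + 9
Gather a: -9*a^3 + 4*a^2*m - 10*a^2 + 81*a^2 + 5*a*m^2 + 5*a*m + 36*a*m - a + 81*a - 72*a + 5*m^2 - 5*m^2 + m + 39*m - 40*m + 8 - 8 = -9*a^3 + a^2*(4*m + 71) + a*(5*m^2 + 41*m + 8)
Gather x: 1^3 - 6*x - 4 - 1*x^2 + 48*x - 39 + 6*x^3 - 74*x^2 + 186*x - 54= 6*x^3 - 75*x^2 + 228*x - 96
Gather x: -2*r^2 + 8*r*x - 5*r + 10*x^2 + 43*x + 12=-2*r^2 - 5*r + 10*x^2 + x*(8*r + 43) + 12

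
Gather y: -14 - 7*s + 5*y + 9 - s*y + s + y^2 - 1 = -6*s + y^2 + y*(5 - s) - 6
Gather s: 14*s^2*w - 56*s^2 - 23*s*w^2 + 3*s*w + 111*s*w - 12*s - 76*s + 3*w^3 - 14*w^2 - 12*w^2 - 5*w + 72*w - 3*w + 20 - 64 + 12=s^2*(14*w - 56) + s*(-23*w^2 + 114*w - 88) + 3*w^3 - 26*w^2 + 64*w - 32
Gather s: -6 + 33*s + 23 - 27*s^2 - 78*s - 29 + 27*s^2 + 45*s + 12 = 0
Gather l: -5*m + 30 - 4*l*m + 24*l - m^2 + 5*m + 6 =l*(24 - 4*m) - m^2 + 36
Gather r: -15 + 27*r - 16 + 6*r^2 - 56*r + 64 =6*r^2 - 29*r + 33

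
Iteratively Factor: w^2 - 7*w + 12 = (w - 4)*(w - 3)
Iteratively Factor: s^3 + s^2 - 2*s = (s + 2)*(s^2 - s) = s*(s + 2)*(s - 1)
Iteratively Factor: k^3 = (k)*(k^2) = k^2*(k)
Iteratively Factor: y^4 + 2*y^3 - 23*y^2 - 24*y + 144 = (y + 4)*(y^3 - 2*y^2 - 15*y + 36) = (y - 3)*(y + 4)*(y^2 + y - 12) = (y - 3)^2*(y + 4)*(y + 4)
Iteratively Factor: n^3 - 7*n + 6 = (n - 2)*(n^2 + 2*n - 3) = (n - 2)*(n - 1)*(n + 3)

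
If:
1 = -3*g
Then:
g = -1/3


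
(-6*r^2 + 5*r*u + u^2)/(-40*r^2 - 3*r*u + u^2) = (6*r^2 - 5*r*u - u^2)/(40*r^2 + 3*r*u - u^2)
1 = 1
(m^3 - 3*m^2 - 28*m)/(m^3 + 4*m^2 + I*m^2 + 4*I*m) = (m - 7)/(m + I)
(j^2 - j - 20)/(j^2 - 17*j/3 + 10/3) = 3*(j + 4)/(3*j - 2)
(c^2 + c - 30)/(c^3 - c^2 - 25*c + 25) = (c + 6)/(c^2 + 4*c - 5)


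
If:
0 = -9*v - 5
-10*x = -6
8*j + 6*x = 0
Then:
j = -9/20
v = -5/9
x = 3/5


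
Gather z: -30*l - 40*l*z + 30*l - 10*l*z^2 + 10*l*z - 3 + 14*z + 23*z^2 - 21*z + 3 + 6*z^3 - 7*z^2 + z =6*z^3 + z^2*(16 - 10*l) + z*(-30*l - 6)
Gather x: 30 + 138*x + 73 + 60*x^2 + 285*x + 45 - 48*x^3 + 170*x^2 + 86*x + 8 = -48*x^3 + 230*x^2 + 509*x + 156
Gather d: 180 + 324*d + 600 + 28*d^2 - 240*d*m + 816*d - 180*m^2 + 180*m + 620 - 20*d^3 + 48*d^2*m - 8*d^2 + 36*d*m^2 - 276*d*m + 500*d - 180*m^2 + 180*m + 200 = -20*d^3 + d^2*(48*m + 20) + d*(36*m^2 - 516*m + 1640) - 360*m^2 + 360*m + 1600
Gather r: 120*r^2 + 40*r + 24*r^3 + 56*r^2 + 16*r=24*r^3 + 176*r^2 + 56*r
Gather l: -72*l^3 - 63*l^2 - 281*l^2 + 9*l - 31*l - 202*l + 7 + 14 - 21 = -72*l^3 - 344*l^2 - 224*l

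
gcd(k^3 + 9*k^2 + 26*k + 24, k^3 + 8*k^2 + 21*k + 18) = k^2 + 5*k + 6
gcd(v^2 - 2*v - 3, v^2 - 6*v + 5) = 1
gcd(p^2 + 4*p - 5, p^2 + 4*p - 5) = p^2 + 4*p - 5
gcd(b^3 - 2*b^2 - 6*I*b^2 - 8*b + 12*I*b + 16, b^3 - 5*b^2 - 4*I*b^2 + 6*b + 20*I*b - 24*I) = b^2 + b*(-2 - 4*I) + 8*I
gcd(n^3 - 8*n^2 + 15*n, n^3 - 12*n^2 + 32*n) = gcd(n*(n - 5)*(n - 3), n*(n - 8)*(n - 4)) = n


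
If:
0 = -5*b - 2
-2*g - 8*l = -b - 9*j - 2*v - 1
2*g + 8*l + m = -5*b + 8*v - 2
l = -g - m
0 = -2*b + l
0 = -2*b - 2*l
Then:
No Solution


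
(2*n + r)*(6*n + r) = 12*n^2 + 8*n*r + r^2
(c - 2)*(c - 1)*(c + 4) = c^3 + c^2 - 10*c + 8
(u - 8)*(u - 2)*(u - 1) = u^3 - 11*u^2 + 26*u - 16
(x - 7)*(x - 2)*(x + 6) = x^3 - 3*x^2 - 40*x + 84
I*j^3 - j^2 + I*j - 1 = (j + I)^2*(I*j + 1)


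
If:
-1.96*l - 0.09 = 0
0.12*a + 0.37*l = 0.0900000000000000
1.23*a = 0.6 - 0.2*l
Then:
No Solution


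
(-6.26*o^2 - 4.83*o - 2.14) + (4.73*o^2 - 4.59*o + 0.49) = -1.53*o^2 - 9.42*o - 1.65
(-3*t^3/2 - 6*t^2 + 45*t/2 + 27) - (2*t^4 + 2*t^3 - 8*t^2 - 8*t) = -2*t^4 - 7*t^3/2 + 2*t^2 + 61*t/2 + 27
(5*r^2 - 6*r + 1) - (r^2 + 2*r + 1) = 4*r^2 - 8*r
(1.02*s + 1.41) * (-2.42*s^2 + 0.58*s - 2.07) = -2.4684*s^3 - 2.8206*s^2 - 1.2936*s - 2.9187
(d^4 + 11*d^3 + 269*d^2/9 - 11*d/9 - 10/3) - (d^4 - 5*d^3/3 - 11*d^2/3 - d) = 38*d^3/3 + 302*d^2/9 - 2*d/9 - 10/3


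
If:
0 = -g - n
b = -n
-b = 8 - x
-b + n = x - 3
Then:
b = -5/3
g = -5/3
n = 5/3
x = 19/3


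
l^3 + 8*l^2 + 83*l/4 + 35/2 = (l + 2)*(l + 5/2)*(l + 7/2)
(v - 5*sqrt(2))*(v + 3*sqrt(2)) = v^2 - 2*sqrt(2)*v - 30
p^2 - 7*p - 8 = (p - 8)*(p + 1)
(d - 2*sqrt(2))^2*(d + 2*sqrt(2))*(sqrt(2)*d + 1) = sqrt(2)*d^4 - 3*d^3 - 10*sqrt(2)*d^2 + 24*d + 16*sqrt(2)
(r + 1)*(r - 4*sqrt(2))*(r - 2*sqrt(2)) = r^3 - 6*sqrt(2)*r^2 + r^2 - 6*sqrt(2)*r + 16*r + 16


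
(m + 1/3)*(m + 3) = m^2 + 10*m/3 + 1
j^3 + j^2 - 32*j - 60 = (j - 6)*(j + 2)*(j + 5)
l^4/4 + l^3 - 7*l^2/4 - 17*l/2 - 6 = (l/4 + 1)*(l - 3)*(l + 1)*(l + 2)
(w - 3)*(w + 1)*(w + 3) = w^3 + w^2 - 9*w - 9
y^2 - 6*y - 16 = (y - 8)*(y + 2)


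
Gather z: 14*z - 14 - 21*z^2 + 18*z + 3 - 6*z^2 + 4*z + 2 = -27*z^2 + 36*z - 9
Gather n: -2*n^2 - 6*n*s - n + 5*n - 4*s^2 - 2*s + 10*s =-2*n^2 + n*(4 - 6*s) - 4*s^2 + 8*s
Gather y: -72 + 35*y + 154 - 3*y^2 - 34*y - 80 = -3*y^2 + y + 2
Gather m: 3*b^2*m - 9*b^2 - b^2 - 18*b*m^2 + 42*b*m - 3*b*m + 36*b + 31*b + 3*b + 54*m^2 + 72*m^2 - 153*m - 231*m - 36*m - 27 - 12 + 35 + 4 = -10*b^2 + 70*b + m^2*(126 - 18*b) + m*(3*b^2 + 39*b - 420)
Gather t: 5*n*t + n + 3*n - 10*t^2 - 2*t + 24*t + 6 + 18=4*n - 10*t^2 + t*(5*n + 22) + 24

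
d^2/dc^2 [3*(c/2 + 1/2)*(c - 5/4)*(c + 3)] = 9*c + 33/4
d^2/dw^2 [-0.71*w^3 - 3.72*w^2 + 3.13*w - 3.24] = -4.26*w - 7.44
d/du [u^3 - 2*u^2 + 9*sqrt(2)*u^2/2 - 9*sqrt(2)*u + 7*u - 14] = 3*u^2 - 4*u + 9*sqrt(2)*u - 9*sqrt(2) + 7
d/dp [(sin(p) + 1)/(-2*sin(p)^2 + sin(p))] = (4*sin(p) - cos(2*p))*cos(p)/((2*sin(p) - 1)^2*sin(p)^2)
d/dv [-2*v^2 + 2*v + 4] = 2 - 4*v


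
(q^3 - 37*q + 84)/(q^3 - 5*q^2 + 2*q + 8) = (q^2 + 4*q - 21)/(q^2 - q - 2)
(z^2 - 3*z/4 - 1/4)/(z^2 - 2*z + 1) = (z + 1/4)/(z - 1)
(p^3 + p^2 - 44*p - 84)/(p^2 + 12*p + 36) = (p^2 - 5*p - 14)/(p + 6)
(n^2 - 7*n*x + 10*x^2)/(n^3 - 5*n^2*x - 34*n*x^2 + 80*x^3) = (-n + 5*x)/(-n^2 + 3*n*x + 40*x^2)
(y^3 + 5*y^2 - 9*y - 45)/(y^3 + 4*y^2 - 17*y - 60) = (y - 3)/(y - 4)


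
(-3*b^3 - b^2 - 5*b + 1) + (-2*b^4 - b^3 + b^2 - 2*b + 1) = -2*b^4 - 4*b^3 - 7*b + 2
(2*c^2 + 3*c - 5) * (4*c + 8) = 8*c^3 + 28*c^2 + 4*c - 40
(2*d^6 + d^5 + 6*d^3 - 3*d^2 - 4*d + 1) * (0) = 0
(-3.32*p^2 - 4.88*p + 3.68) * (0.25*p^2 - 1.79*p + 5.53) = -0.83*p^4 + 4.7228*p^3 - 8.7044*p^2 - 33.5736*p + 20.3504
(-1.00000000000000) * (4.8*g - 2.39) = 2.39 - 4.8*g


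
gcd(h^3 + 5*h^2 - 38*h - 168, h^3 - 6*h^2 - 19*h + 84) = h + 4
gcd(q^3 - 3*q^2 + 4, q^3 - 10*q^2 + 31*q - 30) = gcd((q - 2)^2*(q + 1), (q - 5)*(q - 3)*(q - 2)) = q - 2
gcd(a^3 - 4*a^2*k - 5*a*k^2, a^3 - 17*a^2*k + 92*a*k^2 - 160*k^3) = a - 5*k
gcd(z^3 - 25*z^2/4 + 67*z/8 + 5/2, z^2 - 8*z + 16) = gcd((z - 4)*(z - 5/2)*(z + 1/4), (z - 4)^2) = z - 4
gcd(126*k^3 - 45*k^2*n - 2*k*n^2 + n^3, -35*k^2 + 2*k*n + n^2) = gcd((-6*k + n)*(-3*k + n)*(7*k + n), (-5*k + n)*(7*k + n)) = 7*k + n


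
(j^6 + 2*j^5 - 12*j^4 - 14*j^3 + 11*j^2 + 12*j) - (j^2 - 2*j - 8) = j^6 + 2*j^5 - 12*j^4 - 14*j^3 + 10*j^2 + 14*j + 8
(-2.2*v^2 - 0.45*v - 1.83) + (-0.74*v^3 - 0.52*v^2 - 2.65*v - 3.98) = -0.74*v^3 - 2.72*v^2 - 3.1*v - 5.81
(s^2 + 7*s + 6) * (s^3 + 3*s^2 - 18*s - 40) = s^5 + 10*s^4 + 9*s^3 - 148*s^2 - 388*s - 240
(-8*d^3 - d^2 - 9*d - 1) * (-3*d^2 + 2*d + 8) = 24*d^5 - 13*d^4 - 39*d^3 - 23*d^2 - 74*d - 8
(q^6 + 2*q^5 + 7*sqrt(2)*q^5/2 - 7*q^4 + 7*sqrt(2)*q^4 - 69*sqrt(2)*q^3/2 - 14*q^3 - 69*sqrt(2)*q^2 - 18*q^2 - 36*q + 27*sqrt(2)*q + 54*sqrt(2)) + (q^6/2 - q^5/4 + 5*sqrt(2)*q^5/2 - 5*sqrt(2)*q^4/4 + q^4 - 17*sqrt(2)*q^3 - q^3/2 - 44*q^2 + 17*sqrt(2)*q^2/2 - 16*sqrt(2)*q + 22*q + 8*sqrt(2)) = 3*q^6/2 + 7*q^5/4 + 6*sqrt(2)*q^5 - 6*q^4 + 23*sqrt(2)*q^4/4 - 103*sqrt(2)*q^3/2 - 29*q^3/2 - 121*sqrt(2)*q^2/2 - 62*q^2 - 14*q + 11*sqrt(2)*q + 62*sqrt(2)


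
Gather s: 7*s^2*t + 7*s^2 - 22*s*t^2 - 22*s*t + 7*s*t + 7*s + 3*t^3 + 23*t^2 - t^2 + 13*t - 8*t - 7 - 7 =s^2*(7*t + 7) + s*(-22*t^2 - 15*t + 7) + 3*t^3 + 22*t^2 + 5*t - 14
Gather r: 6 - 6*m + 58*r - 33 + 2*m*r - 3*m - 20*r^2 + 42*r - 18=-9*m - 20*r^2 + r*(2*m + 100) - 45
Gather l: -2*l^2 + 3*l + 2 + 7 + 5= -2*l^2 + 3*l + 14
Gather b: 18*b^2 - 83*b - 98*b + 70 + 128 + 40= 18*b^2 - 181*b + 238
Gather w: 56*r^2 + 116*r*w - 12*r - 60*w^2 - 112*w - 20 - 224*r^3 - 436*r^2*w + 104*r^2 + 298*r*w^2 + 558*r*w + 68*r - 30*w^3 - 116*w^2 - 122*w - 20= -224*r^3 + 160*r^2 + 56*r - 30*w^3 + w^2*(298*r - 176) + w*(-436*r^2 + 674*r - 234) - 40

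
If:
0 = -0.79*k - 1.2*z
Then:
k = -1.51898734177215*z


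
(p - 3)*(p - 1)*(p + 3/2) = p^3 - 5*p^2/2 - 3*p + 9/2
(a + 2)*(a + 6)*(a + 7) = a^3 + 15*a^2 + 68*a + 84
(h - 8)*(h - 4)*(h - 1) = h^3 - 13*h^2 + 44*h - 32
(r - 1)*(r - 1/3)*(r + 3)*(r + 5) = r^4 + 20*r^3/3 + 14*r^2/3 - 52*r/3 + 5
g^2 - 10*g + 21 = (g - 7)*(g - 3)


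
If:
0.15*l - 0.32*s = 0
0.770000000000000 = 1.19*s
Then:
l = 1.38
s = 0.65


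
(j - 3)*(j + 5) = j^2 + 2*j - 15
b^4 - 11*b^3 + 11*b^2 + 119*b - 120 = (b - 8)*(b - 5)*(b - 1)*(b + 3)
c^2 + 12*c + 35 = (c + 5)*(c + 7)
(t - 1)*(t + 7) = t^2 + 6*t - 7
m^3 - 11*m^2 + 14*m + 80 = (m - 8)*(m - 5)*(m + 2)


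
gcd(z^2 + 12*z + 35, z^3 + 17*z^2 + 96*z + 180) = z + 5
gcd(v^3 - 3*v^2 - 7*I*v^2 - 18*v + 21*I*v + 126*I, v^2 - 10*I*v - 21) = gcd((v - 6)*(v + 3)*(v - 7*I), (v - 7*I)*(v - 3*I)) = v - 7*I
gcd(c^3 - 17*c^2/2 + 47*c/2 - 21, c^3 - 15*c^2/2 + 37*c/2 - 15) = c^2 - 5*c + 6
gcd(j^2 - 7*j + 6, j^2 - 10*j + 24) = j - 6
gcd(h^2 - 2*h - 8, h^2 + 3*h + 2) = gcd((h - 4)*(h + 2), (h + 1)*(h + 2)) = h + 2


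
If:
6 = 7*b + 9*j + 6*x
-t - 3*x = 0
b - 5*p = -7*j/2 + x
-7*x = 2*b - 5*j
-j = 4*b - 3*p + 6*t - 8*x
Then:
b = 2694/5677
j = 1492/5677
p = 1524/5677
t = -888/5677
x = 296/5677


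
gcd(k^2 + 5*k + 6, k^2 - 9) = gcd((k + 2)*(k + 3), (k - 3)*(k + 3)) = k + 3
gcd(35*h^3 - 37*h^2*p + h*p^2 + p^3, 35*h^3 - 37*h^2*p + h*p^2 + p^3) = 35*h^3 - 37*h^2*p + h*p^2 + p^3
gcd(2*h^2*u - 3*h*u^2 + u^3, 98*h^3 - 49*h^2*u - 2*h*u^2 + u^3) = -2*h + u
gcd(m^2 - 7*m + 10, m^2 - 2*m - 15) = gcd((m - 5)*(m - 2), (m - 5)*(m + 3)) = m - 5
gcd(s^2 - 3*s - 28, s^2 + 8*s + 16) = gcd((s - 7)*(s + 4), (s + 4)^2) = s + 4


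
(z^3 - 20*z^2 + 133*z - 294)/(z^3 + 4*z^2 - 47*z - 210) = (z^2 - 13*z + 42)/(z^2 + 11*z + 30)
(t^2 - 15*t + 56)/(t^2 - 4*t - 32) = (t - 7)/(t + 4)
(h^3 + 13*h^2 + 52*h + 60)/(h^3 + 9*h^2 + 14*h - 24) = (h^2 + 7*h + 10)/(h^2 + 3*h - 4)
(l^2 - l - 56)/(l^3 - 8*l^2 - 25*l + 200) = (l + 7)/(l^2 - 25)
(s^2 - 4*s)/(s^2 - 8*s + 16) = s/(s - 4)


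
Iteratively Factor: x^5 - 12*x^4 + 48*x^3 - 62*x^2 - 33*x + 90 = (x - 3)*(x^4 - 9*x^3 + 21*x^2 + x - 30) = (x - 3)^2*(x^3 - 6*x^2 + 3*x + 10) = (x - 3)^2*(x + 1)*(x^2 - 7*x + 10) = (x - 3)^2*(x - 2)*(x + 1)*(x - 5)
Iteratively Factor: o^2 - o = (o)*(o - 1)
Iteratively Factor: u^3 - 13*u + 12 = (u + 4)*(u^2 - 4*u + 3) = (u - 1)*(u + 4)*(u - 3)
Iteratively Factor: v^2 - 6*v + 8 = (v - 2)*(v - 4)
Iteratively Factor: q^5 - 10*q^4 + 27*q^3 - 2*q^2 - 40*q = (q + 1)*(q^4 - 11*q^3 + 38*q^2 - 40*q) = (q - 5)*(q + 1)*(q^3 - 6*q^2 + 8*q) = (q - 5)*(q - 4)*(q + 1)*(q^2 - 2*q) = q*(q - 5)*(q - 4)*(q + 1)*(q - 2)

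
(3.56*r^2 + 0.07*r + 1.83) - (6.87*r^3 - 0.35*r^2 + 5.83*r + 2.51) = -6.87*r^3 + 3.91*r^2 - 5.76*r - 0.68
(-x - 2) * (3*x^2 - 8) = -3*x^3 - 6*x^2 + 8*x + 16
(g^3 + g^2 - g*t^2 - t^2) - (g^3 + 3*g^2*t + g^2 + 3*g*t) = -3*g^2*t - g*t^2 - 3*g*t - t^2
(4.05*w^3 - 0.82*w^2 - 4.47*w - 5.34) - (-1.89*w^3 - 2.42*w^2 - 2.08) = 5.94*w^3 + 1.6*w^2 - 4.47*w - 3.26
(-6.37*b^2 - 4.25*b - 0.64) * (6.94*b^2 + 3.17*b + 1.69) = -44.2078*b^4 - 49.6879*b^3 - 28.6794*b^2 - 9.2113*b - 1.0816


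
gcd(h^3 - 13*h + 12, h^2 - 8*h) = 1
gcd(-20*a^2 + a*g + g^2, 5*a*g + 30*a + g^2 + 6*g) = 5*a + g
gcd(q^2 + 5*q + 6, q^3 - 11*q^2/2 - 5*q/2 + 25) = q + 2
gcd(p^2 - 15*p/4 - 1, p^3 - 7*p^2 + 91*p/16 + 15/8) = p + 1/4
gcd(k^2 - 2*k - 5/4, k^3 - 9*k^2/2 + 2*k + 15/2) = k - 5/2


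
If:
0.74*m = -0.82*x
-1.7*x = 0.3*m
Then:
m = 0.00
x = 0.00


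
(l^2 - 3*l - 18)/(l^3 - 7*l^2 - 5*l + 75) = (l - 6)/(l^2 - 10*l + 25)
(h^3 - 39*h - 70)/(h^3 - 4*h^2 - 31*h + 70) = (h + 2)/(h - 2)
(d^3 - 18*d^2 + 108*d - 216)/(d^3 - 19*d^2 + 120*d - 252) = (d - 6)/(d - 7)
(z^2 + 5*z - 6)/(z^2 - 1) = (z + 6)/(z + 1)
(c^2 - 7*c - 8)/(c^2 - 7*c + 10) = (c^2 - 7*c - 8)/(c^2 - 7*c + 10)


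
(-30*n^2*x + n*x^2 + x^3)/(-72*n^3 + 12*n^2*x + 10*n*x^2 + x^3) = x*(-5*n + x)/(-12*n^2 + 4*n*x + x^2)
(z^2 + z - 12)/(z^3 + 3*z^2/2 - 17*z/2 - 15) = 2*(z + 4)/(2*z^2 + 9*z + 10)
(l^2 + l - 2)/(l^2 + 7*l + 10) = (l - 1)/(l + 5)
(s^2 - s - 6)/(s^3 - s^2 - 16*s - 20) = (s - 3)/(s^2 - 3*s - 10)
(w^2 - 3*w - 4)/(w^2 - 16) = (w + 1)/(w + 4)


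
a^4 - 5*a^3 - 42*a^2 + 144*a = a*(a - 8)*(a - 3)*(a + 6)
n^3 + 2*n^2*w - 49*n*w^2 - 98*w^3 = (n - 7*w)*(n + 2*w)*(n + 7*w)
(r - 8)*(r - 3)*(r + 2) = r^3 - 9*r^2 + 2*r + 48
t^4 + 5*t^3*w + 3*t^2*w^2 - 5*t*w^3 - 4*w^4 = (t - w)*(t + w)^2*(t + 4*w)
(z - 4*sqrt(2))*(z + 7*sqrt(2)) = z^2 + 3*sqrt(2)*z - 56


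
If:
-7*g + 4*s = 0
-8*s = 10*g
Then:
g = 0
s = 0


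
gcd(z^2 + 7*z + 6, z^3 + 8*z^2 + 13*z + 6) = z^2 + 7*z + 6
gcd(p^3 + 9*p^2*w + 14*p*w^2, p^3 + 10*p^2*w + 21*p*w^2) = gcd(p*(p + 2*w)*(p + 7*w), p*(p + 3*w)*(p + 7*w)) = p^2 + 7*p*w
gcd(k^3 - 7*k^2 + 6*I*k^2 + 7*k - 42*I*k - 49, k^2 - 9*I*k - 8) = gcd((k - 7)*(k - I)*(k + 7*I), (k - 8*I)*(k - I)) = k - I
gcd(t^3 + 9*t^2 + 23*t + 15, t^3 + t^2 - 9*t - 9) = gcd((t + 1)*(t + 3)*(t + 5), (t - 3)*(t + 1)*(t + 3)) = t^2 + 4*t + 3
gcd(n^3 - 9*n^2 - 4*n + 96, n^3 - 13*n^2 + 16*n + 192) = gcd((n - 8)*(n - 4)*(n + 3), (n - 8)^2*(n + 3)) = n^2 - 5*n - 24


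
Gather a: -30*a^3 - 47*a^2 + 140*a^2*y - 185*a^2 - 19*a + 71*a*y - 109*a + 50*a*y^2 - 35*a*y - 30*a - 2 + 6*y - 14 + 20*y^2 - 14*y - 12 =-30*a^3 + a^2*(140*y - 232) + a*(50*y^2 + 36*y - 158) + 20*y^2 - 8*y - 28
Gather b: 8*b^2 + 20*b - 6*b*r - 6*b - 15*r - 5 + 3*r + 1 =8*b^2 + b*(14 - 6*r) - 12*r - 4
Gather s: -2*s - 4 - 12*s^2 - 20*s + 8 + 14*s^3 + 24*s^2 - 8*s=14*s^3 + 12*s^2 - 30*s + 4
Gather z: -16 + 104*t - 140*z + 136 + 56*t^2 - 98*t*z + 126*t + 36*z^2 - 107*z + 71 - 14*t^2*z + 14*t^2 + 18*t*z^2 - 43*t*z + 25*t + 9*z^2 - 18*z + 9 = 70*t^2 + 255*t + z^2*(18*t + 45) + z*(-14*t^2 - 141*t - 265) + 200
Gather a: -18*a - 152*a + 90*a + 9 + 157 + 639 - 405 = 400 - 80*a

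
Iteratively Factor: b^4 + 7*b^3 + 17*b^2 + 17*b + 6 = (b + 3)*(b^3 + 4*b^2 + 5*b + 2) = (b + 2)*(b + 3)*(b^2 + 2*b + 1) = (b + 1)*(b + 2)*(b + 3)*(b + 1)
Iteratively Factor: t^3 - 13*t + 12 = (t + 4)*(t^2 - 4*t + 3) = (t - 3)*(t + 4)*(t - 1)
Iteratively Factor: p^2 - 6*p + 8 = (p - 2)*(p - 4)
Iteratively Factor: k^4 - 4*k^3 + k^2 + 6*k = (k + 1)*(k^3 - 5*k^2 + 6*k) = k*(k + 1)*(k^2 - 5*k + 6) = k*(k - 2)*(k + 1)*(k - 3)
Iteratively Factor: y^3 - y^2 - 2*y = (y + 1)*(y^2 - 2*y) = (y - 2)*(y + 1)*(y)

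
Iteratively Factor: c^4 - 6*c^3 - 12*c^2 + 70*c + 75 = (c + 3)*(c^3 - 9*c^2 + 15*c + 25) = (c - 5)*(c + 3)*(c^2 - 4*c - 5) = (c - 5)*(c + 1)*(c + 3)*(c - 5)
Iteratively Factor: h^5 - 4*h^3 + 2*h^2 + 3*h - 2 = (h - 1)*(h^4 + h^3 - 3*h^2 - h + 2) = (h - 1)^2*(h^3 + 2*h^2 - h - 2) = (h - 1)^2*(h + 2)*(h^2 - 1) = (h - 1)^3*(h + 2)*(h + 1)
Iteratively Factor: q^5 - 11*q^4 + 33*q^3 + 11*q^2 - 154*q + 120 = (q - 4)*(q^4 - 7*q^3 + 5*q^2 + 31*q - 30) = (q - 4)*(q - 3)*(q^3 - 4*q^2 - 7*q + 10) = (q - 5)*(q - 4)*(q - 3)*(q^2 + q - 2) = (q - 5)*(q - 4)*(q - 3)*(q - 1)*(q + 2)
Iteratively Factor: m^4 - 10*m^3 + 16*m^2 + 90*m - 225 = (m - 5)*(m^3 - 5*m^2 - 9*m + 45) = (m - 5)*(m - 3)*(m^2 - 2*m - 15) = (m - 5)^2*(m - 3)*(m + 3)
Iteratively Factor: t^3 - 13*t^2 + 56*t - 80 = (t - 4)*(t^2 - 9*t + 20) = (t - 4)^2*(t - 5)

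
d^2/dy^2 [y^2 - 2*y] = 2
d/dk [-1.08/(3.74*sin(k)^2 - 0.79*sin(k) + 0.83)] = (8.0784*sin(k) - 0.8532)*cos(k)/(3.74*sin(k)^2 - 0.79*sin(k) + 0.83)^2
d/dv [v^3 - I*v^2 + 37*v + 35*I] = 3*v^2 - 2*I*v + 37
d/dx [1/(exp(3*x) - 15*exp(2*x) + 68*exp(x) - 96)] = (-3*exp(2*x) + 30*exp(x) - 68)*exp(x)/(exp(3*x) - 15*exp(2*x) + 68*exp(x) - 96)^2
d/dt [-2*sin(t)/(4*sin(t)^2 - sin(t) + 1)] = 2*(4*sin(t)^2 - 1)*cos(t)/(4*sin(t)^2 - sin(t) + 1)^2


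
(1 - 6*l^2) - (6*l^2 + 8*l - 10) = -12*l^2 - 8*l + 11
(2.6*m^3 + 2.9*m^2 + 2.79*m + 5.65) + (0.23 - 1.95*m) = 2.6*m^3 + 2.9*m^2 + 0.84*m + 5.88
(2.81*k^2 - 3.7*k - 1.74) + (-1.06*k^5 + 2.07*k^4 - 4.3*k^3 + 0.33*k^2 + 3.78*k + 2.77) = -1.06*k^5 + 2.07*k^4 - 4.3*k^3 + 3.14*k^2 + 0.0799999999999996*k + 1.03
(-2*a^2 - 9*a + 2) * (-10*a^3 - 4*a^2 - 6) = 20*a^5 + 98*a^4 + 16*a^3 + 4*a^2 + 54*a - 12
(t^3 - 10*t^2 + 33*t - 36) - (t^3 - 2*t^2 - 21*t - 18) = -8*t^2 + 54*t - 18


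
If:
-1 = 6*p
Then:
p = -1/6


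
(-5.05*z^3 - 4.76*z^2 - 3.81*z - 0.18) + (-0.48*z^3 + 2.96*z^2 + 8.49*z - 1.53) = -5.53*z^3 - 1.8*z^2 + 4.68*z - 1.71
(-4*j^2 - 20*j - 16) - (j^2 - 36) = -5*j^2 - 20*j + 20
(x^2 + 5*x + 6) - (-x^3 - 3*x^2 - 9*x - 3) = x^3 + 4*x^2 + 14*x + 9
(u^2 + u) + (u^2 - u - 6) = 2*u^2 - 6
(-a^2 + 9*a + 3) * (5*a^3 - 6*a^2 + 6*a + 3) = -5*a^5 + 51*a^4 - 45*a^3 + 33*a^2 + 45*a + 9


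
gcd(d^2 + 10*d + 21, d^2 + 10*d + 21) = d^2 + 10*d + 21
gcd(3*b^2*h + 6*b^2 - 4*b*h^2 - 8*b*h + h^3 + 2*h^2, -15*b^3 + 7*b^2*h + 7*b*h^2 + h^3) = b - h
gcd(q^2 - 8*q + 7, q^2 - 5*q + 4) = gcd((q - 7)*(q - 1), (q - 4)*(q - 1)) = q - 1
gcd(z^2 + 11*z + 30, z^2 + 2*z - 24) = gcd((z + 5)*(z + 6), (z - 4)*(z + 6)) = z + 6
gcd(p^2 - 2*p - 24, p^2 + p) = 1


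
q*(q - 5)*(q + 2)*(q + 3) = q^4 - 19*q^2 - 30*q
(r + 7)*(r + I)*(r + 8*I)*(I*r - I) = I*r^4 - 9*r^3 + 6*I*r^3 - 54*r^2 - 15*I*r^2 + 63*r - 48*I*r + 56*I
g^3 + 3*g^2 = g^2*(g + 3)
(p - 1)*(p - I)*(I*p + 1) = I*p^3 + 2*p^2 - I*p^2 - 2*p - I*p + I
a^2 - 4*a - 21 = (a - 7)*(a + 3)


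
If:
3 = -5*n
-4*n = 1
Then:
No Solution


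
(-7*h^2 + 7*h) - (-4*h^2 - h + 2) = -3*h^2 + 8*h - 2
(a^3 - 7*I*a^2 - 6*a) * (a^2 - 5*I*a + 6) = a^5 - 12*I*a^4 - 35*a^3 - 12*I*a^2 - 36*a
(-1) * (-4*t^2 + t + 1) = 4*t^2 - t - 1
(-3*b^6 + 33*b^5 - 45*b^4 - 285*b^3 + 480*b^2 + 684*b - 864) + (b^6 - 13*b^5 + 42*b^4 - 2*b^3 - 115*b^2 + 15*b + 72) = -2*b^6 + 20*b^5 - 3*b^4 - 287*b^3 + 365*b^2 + 699*b - 792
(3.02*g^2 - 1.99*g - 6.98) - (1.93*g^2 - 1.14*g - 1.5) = 1.09*g^2 - 0.85*g - 5.48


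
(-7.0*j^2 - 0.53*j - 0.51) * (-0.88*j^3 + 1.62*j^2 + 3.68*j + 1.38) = 6.16*j^5 - 10.8736*j^4 - 26.1698*j^3 - 12.4366*j^2 - 2.6082*j - 0.7038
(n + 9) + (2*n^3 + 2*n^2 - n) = 2*n^3 + 2*n^2 + 9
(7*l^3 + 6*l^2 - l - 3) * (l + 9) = 7*l^4 + 69*l^3 + 53*l^2 - 12*l - 27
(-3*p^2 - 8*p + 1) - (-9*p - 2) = -3*p^2 + p + 3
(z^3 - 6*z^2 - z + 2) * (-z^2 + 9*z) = -z^5 + 15*z^4 - 53*z^3 - 11*z^2 + 18*z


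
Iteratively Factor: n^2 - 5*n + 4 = (n - 1)*(n - 4)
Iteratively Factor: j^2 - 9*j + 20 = (j - 4)*(j - 5)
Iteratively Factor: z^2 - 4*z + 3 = (z - 3)*(z - 1)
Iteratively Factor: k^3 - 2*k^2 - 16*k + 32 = (k - 2)*(k^2 - 16) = (k - 4)*(k - 2)*(k + 4)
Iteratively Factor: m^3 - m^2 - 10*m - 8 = (m - 4)*(m^2 + 3*m + 2) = (m - 4)*(m + 2)*(m + 1)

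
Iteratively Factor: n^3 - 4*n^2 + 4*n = (n - 2)*(n^2 - 2*n) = (n - 2)^2*(n)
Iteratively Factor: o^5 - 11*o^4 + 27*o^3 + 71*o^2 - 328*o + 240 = (o - 1)*(o^4 - 10*o^3 + 17*o^2 + 88*o - 240) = (o - 4)*(o - 1)*(o^3 - 6*o^2 - 7*o + 60) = (o - 4)^2*(o - 1)*(o^2 - 2*o - 15) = (o - 4)^2*(o - 1)*(o + 3)*(o - 5)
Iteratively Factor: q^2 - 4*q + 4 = (q - 2)*(q - 2)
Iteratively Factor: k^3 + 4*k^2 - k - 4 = (k - 1)*(k^2 + 5*k + 4) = (k - 1)*(k + 1)*(k + 4)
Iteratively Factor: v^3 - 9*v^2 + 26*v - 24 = (v - 3)*(v^2 - 6*v + 8) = (v - 3)*(v - 2)*(v - 4)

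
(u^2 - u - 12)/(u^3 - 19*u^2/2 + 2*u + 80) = 2*(u + 3)/(2*u^2 - 11*u - 40)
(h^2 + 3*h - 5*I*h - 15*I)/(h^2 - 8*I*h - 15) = (h + 3)/(h - 3*I)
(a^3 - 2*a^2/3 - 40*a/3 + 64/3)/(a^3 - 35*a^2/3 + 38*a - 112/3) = (a + 4)/(a - 7)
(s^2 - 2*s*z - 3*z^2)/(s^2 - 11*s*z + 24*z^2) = (-s - z)/(-s + 8*z)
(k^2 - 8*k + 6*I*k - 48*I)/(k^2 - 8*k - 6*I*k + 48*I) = (k + 6*I)/(k - 6*I)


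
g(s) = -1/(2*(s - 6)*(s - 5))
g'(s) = 1/(2*(s - 6)*(s - 5)^2) + 1/(2*(s - 6)^2*(s - 5))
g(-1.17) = -0.01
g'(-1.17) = -0.00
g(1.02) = -0.03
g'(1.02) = -0.01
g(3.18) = -0.10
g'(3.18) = -0.09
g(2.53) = -0.06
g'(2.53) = -0.04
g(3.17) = -0.10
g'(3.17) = -0.09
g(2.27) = -0.05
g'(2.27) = -0.03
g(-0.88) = -0.01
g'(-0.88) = -0.00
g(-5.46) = -0.00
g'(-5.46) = -0.00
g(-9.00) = 0.00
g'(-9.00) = 0.00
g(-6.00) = 0.00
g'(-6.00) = 0.00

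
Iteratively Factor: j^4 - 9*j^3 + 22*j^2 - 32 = (j - 4)*(j^3 - 5*j^2 + 2*j + 8) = (j - 4)^2*(j^2 - j - 2) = (j - 4)^2*(j - 2)*(j + 1)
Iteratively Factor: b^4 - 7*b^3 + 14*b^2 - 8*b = (b)*(b^3 - 7*b^2 + 14*b - 8) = b*(b - 4)*(b^2 - 3*b + 2) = b*(b - 4)*(b - 2)*(b - 1)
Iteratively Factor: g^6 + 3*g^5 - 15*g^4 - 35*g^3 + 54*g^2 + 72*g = (g)*(g^5 + 3*g^4 - 15*g^3 - 35*g^2 + 54*g + 72) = g*(g - 2)*(g^4 + 5*g^3 - 5*g^2 - 45*g - 36) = g*(g - 3)*(g - 2)*(g^3 + 8*g^2 + 19*g + 12) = g*(g - 3)*(g - 2)*(g + 1)*(g^2 + 7*g + 12) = g*(g - 3)*(g - 2)*(g + 1)*(g + 3)*(g + 4)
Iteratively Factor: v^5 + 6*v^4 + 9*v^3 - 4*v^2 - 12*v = (v + 2)*(v^4 + 4*v^3 + v^2 - 6*v) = v*(v + 2)*(v^3 + 4*v^2 + v - 6) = v*(v + 2)^2*(v^2 + 2*v - 3) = v*(v - 1)*(v + 2)^2*(v + 3)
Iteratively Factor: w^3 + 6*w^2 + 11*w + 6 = (w + 2)*(w^2 + 4*w + 3) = (w + 2)*(w + 3)*(w + 1)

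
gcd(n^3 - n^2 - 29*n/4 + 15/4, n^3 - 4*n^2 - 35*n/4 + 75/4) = n + 5/2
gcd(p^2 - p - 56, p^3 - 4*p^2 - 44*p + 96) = p - 8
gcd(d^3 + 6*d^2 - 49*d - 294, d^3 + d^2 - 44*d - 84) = d^2 - d - 42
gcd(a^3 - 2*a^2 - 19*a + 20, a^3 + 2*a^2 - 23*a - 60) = a^2 - a - 20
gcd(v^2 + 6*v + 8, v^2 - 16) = v + 4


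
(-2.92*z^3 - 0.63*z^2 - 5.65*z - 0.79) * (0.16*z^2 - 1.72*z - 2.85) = -0.4672*z^5 + 4.9216*z^4 + 8.5016*z^3 + 11.3871*z^2 + 17.4613*z + 2.2515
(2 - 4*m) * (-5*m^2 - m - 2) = 20*m^3 - 6*m^2 + 6*m - 4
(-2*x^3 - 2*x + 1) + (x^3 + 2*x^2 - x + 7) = -x^3 + 2*x^2 - 3*x + 8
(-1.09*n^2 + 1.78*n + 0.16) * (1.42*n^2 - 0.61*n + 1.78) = -1.5478*n^4 + 3.1925*n^3 - 2.7988*n^2 + 3.0708*n + 0.2848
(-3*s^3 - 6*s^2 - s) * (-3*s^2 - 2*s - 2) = 9*s^5 + 24*s^4 + 21*s^3 + 14*s^2 + 2*s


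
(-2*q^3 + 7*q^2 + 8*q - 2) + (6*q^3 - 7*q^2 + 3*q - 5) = 4*q^3 + 11*q - 7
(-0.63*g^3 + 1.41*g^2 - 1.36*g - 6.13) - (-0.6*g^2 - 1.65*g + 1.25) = -0.63*g^3 + 2.01*g^2 + 0.29*g - 7.38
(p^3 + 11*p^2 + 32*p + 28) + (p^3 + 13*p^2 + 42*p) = 2*p^3 + 24*p^2 + 74*p + 28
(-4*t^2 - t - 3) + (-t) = -4*t^2 - 2*t - 3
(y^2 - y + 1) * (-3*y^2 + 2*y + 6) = -3*y^4 + 5*y^3 + y^2 - 4*y + 6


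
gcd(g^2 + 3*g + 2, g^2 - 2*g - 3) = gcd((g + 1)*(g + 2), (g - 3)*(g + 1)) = g + 1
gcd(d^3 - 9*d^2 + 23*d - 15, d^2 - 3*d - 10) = d - 5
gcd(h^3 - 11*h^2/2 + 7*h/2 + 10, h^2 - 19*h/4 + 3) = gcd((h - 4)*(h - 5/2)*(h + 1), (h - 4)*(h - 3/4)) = h - 4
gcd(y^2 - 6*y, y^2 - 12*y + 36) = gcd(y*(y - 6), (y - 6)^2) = y - 6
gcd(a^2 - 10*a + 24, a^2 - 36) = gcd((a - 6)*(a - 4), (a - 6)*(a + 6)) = a - 6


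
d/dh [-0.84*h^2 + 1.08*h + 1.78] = 1.08 - 1.68*h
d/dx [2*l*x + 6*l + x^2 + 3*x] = 2*l + 2*x + 3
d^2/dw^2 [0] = 0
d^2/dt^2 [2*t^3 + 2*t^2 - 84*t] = 12*t + 4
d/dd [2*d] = 2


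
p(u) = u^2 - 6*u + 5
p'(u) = 2*u - 6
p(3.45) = -3.80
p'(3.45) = 0.90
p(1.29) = -1.08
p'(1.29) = -3.42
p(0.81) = 0.80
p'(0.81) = -4.38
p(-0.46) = 7.97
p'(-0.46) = -6.92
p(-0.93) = 11.44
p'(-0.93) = -7.86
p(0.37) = 2.92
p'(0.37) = -5.26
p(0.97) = 0.12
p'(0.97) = -4.06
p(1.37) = -1.34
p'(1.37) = -3.26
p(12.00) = 77.00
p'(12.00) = 18.00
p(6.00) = 5.00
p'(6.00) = 6.00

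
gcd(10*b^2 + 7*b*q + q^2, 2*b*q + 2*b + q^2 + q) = 2*b + q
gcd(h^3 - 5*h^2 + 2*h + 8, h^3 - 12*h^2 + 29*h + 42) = h + 1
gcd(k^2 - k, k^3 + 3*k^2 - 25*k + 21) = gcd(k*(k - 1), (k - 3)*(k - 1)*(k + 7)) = k - 1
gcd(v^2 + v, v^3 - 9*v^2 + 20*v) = v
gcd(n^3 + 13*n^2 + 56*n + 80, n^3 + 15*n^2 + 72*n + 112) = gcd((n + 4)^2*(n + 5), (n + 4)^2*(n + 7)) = n^2 + 8*n + 16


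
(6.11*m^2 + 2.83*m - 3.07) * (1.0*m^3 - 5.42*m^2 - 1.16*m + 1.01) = 6.11*m^5 - 30.2862*m^4 - 25.4962*m^3 + 19.5277*m^2 + 6.4195*m - 3.1007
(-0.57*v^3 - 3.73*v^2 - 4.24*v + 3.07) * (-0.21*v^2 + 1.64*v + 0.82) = 0.1197*v^5 - 0.1515*v^4 - 5.6942*v^3 - 10.6569*v^2 + 1.558*v + 2.5174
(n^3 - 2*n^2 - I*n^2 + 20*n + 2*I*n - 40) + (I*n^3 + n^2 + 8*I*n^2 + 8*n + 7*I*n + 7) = n^3 + I*n^3 - n^2 + 7*I*n^2 + 28*n + 9*I*n - 33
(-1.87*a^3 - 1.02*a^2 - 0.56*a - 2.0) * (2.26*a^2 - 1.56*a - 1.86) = -4.2262*a^5 + 0.612000000000001*a^4 + 3.8038*a^3 - 1.7492*a^2 + 4.1616*a + 3.72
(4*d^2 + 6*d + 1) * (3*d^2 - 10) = 12*d^4 + 18*d^3 - 37*d^2 - 60*d - 10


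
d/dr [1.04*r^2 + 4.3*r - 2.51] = 2.08*r + 4.3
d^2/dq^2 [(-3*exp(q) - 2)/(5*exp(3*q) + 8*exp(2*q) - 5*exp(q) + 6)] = (-300*exp(6*q) - 810*exp(5*q) - 1372*exp(4*q) + 638*exp(3*q) + 1644*exp(2*q) + 244*exp(q) - 168)*exp(q)/(125*exp(9*q) + 600*exp(8*q) + 585*exp(7*q) - 238*exp(6*q) + 855*exp(5*q) + 852*exp(4*q) - 1025*exp(3*q) + 1314*exp(2*q) - 540*exp(q) + 216)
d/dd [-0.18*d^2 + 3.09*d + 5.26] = 3.09 - 0.36*d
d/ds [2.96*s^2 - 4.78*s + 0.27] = 5.92*s - 4.78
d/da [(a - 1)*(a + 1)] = 2*a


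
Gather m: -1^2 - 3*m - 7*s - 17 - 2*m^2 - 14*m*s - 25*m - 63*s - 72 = -2*m^2 + m*(-14*s - 28) - 70*s - 90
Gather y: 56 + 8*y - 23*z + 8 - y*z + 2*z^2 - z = y*(8 - z) + 2*z^2 - 24*z + 64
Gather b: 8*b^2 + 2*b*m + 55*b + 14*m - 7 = 8*b^2 + b*(2*m + 55) + 14*m - 7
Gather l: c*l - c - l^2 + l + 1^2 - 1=-c - l^2 + l*(c + 1)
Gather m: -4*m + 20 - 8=12 - 4*m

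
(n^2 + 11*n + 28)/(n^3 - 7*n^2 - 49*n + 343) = (n + 4)/(n^2 - 14*n + 49)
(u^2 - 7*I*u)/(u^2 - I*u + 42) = u/(u + 6*I)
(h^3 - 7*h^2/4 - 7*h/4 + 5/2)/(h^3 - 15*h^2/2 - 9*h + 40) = (4*h^2 + h - 5)/(2*(2*h^2 - 11*h - 40))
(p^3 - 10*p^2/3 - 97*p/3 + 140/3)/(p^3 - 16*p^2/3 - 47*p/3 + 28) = (p + 5)/(p + 3)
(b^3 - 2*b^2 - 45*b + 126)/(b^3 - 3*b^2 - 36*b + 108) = (b + 7)/(b + 6)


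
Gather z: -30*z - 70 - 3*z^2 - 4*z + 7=-3*z^2 - 34*z - 63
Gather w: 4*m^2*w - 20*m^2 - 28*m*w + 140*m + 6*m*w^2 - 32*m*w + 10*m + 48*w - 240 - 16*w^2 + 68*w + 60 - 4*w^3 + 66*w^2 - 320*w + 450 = -20*m^2 + 150*m - 4*w^3 + w^2*(6*m + 50) + w*(4*m^2 - 60*m - 204) + 270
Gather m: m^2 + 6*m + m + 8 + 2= m^2 + 7*m + 10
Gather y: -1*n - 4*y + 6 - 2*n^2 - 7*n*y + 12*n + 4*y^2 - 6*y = -2*n^2 + 11*n + 4*y^2 + y*(-7*n - 10) + 6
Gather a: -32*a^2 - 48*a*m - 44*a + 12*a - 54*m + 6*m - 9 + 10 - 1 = -32*a^2 + a*(-48*m - 32) - 48*m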